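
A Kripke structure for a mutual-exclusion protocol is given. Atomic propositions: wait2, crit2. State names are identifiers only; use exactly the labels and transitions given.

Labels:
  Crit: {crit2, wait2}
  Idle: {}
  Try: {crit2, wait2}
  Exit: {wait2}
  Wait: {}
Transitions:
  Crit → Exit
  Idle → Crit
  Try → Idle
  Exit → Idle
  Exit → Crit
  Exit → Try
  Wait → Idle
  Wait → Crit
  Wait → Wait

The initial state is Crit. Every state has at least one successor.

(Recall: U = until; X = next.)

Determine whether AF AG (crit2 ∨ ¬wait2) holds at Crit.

No

States satisfying AG (crit2 ∨ ¬wait2): ∅.
States satisfying AF AG (crit2 ∨ ¬wait2): ∅.
There is a path from Crit along which AG (crit2 ∨ ¬wait2) never holds.
Crit ∉ Sat(AF AG (crit2 ∨ ¬wait2)).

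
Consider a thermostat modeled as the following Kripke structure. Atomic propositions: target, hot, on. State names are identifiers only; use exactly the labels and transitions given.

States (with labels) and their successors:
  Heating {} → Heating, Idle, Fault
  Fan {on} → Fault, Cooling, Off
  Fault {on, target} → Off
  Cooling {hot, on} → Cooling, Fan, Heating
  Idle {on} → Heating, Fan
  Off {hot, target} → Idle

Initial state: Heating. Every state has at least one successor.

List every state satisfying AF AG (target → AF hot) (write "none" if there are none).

{Heating, Fan, Fault, Cooling, Idle, Off}

States satisfying AG (target → AF hot): {Heating, Fan, Fault, Cooling, Idle, Off}.
States satisfying AF AG (target → AF hot): {Heating, Fan, Fault, Cooling, Idle, Off}.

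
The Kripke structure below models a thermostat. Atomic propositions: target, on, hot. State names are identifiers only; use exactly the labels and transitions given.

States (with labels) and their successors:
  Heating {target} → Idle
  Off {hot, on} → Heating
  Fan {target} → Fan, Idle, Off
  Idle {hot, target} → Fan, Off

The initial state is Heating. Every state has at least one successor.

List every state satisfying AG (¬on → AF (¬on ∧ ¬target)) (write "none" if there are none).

none

States satisfying ¬on → AF (¬on ∧ ¬target): {Off}.
States satisfying AG (¬on → AF (¬on ∧ ¬target)): ∅.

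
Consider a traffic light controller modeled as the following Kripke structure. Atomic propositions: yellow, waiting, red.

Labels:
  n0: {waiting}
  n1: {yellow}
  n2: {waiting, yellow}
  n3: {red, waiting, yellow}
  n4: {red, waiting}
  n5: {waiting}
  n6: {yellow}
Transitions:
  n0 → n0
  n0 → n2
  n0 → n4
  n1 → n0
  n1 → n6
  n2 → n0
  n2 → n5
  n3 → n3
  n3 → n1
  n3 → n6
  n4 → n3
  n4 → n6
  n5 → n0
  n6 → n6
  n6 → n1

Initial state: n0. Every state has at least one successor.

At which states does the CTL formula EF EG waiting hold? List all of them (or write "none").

{n0, n1, n2, n3, n4, n5, n6}

States satisfying EG waiting: {n0, n2, n3, n4, n5}.
States satisfying EF EG waiting: {n0, n1, n2, n3, n4, n5, n6}.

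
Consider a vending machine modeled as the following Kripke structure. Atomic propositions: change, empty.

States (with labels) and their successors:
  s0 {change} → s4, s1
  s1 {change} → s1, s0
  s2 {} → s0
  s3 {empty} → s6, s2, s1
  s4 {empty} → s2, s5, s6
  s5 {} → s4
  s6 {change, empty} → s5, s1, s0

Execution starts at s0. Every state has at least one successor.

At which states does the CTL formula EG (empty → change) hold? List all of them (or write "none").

{s0, s1, s2, s6}

States satisfying empty → change: {s0, s1, s2, s5, s6}.
States satisfying EG (empty → change): {s0, s1, s2, s6}.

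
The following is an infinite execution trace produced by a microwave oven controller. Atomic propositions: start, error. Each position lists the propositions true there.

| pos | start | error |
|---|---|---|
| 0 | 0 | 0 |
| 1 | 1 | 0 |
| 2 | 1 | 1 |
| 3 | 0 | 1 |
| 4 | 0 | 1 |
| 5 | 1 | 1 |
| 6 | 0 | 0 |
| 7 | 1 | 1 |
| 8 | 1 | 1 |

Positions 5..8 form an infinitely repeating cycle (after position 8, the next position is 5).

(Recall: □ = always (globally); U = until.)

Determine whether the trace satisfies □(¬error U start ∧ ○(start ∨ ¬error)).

¬error U start ∧ ○(start ∨ ¬error) must hold at every position from 0 onward. It fails at position 2, so □(¬error U start ∧ ○(start ∨ ¬error)) is false.

No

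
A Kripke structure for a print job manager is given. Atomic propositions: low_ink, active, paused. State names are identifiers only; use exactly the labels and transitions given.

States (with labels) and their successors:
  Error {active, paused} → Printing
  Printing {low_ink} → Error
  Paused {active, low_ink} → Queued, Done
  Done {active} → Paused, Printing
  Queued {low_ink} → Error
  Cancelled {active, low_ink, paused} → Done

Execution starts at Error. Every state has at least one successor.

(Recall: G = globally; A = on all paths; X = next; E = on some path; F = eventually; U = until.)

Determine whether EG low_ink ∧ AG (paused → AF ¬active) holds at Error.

States satisfying low_ink: {Printing, Paused, Queued, Cancelled}.
States satisfying EG low_ink: ∅.
States satisfying paused → AF ¬active: {Error, Printing, Paused, Done, Queued}.
States satisfying AG (paused → AF ¬active): {Error, Printing, Paused, Done, Queued}.
States satisfying EG low_ink ∧ AG (paused → AF ¬active): ∅.
Error ∉ Sat(EG low_ink ∧ AG (paused → AF ¬active)).

No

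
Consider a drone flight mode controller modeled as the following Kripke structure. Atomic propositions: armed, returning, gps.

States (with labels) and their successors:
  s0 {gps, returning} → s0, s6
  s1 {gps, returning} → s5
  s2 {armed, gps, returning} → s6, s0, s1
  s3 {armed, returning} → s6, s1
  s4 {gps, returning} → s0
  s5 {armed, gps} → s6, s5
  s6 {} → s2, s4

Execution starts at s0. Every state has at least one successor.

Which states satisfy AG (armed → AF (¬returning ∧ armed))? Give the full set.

none

States satisfying armed → AF (¬returning ∧ armed): {s0, s1, s4, s5, s6}.
States satisfying AG (armed → AF (¬returning ∧ armed)): ∅.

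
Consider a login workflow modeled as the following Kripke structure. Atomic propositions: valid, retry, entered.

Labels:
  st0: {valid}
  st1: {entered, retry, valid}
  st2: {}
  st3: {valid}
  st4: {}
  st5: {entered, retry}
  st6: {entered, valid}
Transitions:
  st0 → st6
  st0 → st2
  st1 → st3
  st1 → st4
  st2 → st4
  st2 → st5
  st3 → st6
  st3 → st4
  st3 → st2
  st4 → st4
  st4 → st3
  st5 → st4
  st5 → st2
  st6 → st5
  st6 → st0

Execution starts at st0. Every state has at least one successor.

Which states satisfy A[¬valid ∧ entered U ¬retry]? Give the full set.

{st0, st2, st3, st4, st5, st6}

States satisfying ¬valid ∧ entered: {st5}.
States satisfying ¬retry: {st0, st2, st3, st4, st6}.
States satisfying A[¬valid ∧ entered U ¬retry]: {st0, st2, st3, st4, st5, st6}.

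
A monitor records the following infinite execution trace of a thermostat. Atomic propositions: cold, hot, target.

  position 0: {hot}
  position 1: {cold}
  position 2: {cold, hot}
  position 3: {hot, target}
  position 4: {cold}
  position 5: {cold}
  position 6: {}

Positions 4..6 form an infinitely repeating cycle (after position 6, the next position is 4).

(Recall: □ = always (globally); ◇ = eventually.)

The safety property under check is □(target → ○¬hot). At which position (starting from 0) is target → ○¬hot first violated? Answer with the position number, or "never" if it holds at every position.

target → ○¬hot holds at every position 0..6, and those are all the positions the trace ever visits, so the invariant □(target → ○¬hot) is never violated.

never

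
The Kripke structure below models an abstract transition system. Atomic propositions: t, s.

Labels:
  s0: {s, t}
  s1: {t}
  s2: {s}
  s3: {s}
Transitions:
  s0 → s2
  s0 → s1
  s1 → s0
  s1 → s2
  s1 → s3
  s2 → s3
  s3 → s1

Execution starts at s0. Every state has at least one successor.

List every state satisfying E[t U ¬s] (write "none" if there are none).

{s0, s1}

States satisfying t: {s0, s1}.
States satisfying ¬s: {s1}.
States satisfying E[t U ¬s]: {s0, s1}.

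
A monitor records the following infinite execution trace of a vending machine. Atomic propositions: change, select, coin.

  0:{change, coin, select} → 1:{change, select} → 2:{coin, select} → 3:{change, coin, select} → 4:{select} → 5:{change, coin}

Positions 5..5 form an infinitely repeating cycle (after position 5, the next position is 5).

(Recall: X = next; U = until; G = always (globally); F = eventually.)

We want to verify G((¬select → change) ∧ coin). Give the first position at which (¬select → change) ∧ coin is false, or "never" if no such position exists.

Check (¬select → change) ∧ coin at each position in order: 0 ✓.
At position 1 the labels are {change, select}, so (¬select → change) ∧ coin is false there. This is the first violation.

1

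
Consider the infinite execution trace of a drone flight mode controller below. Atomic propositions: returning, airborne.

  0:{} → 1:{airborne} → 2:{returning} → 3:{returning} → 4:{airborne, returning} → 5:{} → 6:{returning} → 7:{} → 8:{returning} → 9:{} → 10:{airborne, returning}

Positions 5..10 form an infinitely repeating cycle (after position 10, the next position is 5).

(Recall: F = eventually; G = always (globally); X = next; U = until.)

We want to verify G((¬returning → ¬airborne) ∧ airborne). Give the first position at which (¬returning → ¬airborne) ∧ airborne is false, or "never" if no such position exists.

At position 0 the labels are {}, so (¬returning → ¬airborne) ∧ airborne is false there. This is the first violation.

0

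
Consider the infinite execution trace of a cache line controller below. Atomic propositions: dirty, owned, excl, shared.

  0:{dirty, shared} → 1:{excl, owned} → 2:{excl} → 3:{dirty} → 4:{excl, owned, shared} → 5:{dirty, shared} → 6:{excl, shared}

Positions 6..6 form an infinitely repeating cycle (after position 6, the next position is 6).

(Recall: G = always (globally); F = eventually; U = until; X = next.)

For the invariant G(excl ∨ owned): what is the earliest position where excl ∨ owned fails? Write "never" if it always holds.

0

At position 0 the labels are {dirty, shared}, so excl ∨ owned is false there. This is the first violation.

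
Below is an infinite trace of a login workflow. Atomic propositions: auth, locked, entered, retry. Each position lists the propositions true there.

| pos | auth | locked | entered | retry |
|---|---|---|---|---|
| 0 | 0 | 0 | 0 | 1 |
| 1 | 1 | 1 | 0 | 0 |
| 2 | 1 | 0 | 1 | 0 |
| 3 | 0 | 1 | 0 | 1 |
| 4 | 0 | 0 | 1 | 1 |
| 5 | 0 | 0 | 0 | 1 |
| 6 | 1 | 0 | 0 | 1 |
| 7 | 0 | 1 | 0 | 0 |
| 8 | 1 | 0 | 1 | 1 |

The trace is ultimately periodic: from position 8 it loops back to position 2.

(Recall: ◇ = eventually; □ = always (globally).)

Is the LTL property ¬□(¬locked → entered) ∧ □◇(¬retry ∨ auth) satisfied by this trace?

◇(¬retry ∨ auth) holds at every position 0..8, and those are all positions ever visited, so □◇(¬retry ∨ auth) holds.
At position 0: ¬□(¬locked → entered) is true; □◇(¬retry ∨ auth) is true; so ¬□(¬locked → entered) ∧ □◇(¬retry ∨ auth) is true.

Holds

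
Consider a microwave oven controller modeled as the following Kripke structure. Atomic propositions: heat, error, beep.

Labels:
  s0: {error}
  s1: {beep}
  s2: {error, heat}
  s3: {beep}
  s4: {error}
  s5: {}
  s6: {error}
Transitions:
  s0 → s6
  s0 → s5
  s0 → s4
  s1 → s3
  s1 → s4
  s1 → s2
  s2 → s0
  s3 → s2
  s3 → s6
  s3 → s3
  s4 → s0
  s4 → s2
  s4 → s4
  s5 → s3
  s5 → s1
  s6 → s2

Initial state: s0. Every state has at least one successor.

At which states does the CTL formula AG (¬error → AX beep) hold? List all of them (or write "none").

none

States satisfying ¬error → AX beep: {s0, s2, s4, s5, s6}.
States satisfying AG (¬error → AX beep): ∅.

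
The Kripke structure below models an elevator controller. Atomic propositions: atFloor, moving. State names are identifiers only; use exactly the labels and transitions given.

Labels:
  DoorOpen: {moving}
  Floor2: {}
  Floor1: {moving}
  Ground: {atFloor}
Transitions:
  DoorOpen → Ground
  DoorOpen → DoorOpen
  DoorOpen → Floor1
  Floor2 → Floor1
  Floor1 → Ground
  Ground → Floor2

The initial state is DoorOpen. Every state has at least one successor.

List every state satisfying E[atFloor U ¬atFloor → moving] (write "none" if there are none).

{DoorOpen, Floor1, Ground}

States satisfying atFloor: {Ground}.
States satisfying ¬atFloor → moving: {DoorOpen, Floor1, Ground}.
States satisfying E[atFloor U ¬atFloor → moving]: {DoorOpen, Floor1, Ground}.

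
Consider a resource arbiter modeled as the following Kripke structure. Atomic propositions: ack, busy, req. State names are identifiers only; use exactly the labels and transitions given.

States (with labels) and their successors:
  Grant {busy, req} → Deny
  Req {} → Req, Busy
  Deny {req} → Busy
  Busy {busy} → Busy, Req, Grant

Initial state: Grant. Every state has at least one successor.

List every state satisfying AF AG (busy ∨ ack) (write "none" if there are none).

States satisfying AG (busy ∨ ack): ∅.
States satisfying AF AG (busy ∨ ack): ∅.

none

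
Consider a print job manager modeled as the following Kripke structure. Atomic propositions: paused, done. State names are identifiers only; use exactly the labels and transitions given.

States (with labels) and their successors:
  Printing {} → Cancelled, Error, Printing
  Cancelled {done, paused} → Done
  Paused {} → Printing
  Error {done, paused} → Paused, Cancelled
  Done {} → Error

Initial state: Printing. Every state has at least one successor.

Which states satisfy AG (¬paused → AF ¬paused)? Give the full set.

States satisfying ¬paused → AF ¬paused: {Printing, Cancelled, Paused, Error, Done}.
States satisfying AG (¬paused → AF ¬paused): {Printing, Cancelled, Paused, Error, Done}.

{Printing, Cancelled, Paused, Error, Done}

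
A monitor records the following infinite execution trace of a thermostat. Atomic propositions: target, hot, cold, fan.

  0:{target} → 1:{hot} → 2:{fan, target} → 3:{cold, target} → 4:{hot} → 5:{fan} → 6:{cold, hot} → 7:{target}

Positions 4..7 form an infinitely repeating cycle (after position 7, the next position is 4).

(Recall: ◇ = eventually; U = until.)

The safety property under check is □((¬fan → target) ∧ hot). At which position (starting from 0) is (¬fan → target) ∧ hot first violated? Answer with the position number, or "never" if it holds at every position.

0

At position 0 the labels are {target}, so (¬fan → target) ∧ hot is false there. This is the first violation.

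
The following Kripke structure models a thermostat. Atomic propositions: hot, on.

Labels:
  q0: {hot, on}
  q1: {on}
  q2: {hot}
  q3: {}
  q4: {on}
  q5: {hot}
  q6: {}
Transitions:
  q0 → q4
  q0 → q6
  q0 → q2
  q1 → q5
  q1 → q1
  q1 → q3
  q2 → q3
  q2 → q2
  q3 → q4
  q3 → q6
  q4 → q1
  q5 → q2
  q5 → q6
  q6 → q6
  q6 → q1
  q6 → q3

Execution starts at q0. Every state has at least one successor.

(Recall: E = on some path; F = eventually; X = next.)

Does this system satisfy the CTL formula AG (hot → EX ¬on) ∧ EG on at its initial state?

Yes

States satisfying hot → EX ¬on: {q0, q1, q2, q3, q4, q5, q6}.
States satisfying AG (hot → EX ¬on): {q0, q1, q2, q3, q4, q5, q6}.
States satisfying on: {q0, q1, q4}.
States satisfying EG on: {q0, q1, q4}.
States satisfying AG (hot → EX ¬on) ∧ EG on: {q0, q1, q4}.
q0 ∈ Sat(AG (hot → EX ¬on) ∧ EG on).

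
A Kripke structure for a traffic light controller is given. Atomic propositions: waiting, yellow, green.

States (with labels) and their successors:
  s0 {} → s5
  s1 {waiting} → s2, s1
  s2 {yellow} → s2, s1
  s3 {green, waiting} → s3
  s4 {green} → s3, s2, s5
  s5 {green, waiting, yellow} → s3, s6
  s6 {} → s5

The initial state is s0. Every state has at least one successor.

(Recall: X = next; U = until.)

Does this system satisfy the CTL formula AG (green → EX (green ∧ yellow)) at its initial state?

No

States satisfying green → EX (green ∧ yellow): {s0, s1, s2, s4, s6}.
States satisfying AG (green → EX (green ∧ yellow)): {s1, s2}.
s3 is reachable from s0 and violates green → EX (green ∧ yellow), so AG fails at s0.
s0 ∉ Sat(AG (green → EX (green ∧ yellow))).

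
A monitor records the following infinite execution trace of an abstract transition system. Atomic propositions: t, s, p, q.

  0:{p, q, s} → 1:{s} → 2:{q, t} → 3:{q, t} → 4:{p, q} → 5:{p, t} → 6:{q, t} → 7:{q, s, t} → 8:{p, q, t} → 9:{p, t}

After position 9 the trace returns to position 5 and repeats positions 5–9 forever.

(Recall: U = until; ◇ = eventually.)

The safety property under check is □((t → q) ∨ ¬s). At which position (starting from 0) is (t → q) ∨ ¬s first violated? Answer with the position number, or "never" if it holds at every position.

never

(t → q) ∨ ¬s holds at every position 0..9, and those are all the positions the trace ever visits, so the invariant □((t → q) ∨ ¬s) is never violated.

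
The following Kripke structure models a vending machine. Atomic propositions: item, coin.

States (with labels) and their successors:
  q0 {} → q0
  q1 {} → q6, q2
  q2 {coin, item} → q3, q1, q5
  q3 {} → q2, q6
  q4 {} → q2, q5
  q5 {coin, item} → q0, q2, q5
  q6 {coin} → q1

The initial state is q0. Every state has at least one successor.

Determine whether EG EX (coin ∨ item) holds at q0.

States satisfying EX (coin ∨ item): {q1, q2, q3, q4, q5}.
States satisfying EG EX (coin ∨ item): {q1, q2, q3, q4, q5}.
No suitable path/successor from q0 witnesses the formula.
q0 ∉ Sat(EG EX (coin ∨ item)).

No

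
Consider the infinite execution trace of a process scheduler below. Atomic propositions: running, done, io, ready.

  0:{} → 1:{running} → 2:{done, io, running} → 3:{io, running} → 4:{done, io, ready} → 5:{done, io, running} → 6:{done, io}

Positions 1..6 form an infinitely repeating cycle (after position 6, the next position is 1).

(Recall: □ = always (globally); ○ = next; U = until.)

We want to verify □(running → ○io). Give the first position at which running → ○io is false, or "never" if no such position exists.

never

running → ○io holds at every position 0..6, and those are all the positions the trace ever visits, so the invariant □(running → ○io) is never violated.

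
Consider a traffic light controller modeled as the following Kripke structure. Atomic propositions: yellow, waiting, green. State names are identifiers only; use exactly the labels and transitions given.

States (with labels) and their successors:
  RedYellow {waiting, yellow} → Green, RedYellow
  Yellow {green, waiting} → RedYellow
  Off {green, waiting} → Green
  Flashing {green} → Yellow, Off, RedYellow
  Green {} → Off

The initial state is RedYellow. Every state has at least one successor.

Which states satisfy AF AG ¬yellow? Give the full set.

States satisfying AG ¬yellow: {Off, Green}.
States satisfying AF AG ¬yellow: {Off, Green}.

{Off, Green}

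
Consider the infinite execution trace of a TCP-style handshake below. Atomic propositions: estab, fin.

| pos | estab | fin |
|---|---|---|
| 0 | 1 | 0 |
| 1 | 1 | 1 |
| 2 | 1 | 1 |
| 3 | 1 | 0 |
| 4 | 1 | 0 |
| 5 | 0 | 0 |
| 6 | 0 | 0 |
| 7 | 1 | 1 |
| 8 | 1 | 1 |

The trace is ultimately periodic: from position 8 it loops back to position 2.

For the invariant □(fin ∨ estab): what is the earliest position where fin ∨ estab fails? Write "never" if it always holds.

5

Check fin ∨ estab at each position in order: 0 ✓, 1 ✓, 2 ✓, 3 ✓, 4 ✓.
At position 5 the labels are {}, so fin ∨ estab is false there. This is the first violation.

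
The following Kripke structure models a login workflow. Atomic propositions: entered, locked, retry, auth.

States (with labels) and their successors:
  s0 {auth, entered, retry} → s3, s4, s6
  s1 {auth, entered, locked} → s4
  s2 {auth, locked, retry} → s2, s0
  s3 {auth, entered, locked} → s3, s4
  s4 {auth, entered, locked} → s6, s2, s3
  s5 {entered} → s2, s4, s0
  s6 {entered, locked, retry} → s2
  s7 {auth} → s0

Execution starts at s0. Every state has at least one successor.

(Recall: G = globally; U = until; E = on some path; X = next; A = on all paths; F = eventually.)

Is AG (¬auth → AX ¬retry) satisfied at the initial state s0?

No

States satisfying ¬auth → AX ¬retry: {s0, s1, s2, s3, s4, s7}.
States satisfying AG (¬auth → AX ¬retry): ∅.
s6 is reachable from s0 and violates ¬auth → AX ¬retry, so AG fails at s0.
s0 ∉ Sat(AG (¬auth → AX ¬retry)).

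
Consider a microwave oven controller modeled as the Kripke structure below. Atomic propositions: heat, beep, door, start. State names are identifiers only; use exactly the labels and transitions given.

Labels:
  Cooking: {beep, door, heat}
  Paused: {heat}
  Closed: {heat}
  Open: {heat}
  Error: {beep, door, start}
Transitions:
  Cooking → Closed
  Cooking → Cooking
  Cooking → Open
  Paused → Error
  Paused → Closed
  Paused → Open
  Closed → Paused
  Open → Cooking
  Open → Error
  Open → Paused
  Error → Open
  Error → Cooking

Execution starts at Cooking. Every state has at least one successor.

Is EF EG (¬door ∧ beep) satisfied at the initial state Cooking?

States satisfying EG (¬door ∧ beep): ∅.
States satisfying EF EG (¬door ∧ beep): ∅.
No suitable path/successor from Cooking witnesses the formula.
Cooking ∉ Sat(EF EG (¬door ∧ beep)).

No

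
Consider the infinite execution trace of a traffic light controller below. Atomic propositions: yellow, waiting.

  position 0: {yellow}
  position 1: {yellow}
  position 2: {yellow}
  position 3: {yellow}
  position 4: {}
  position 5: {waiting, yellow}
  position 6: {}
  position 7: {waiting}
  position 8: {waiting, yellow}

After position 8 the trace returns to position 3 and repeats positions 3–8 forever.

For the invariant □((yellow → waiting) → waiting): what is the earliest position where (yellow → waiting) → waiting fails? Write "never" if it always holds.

4

Check (yellow → waiting) → waiting at each position in order: 0 ✓, 1 ✓, 2 ✓, 3 ✓.
At position 4 the labels are {}, so (yellow → waiting) → waiting is false there. This is the first violation.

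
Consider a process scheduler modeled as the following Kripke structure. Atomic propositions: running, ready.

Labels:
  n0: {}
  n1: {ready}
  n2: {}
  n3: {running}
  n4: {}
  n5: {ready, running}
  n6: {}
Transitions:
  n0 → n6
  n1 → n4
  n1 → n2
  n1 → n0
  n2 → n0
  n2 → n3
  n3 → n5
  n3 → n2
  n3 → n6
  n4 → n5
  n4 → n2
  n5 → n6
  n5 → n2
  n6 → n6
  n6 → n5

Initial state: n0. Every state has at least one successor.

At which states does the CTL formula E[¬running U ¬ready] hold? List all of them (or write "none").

States satisfying ¬running: {n0, n1, n2, n4, n6}.
States satisfying ¬ready: {n0, n2, n3, n4, n6}.
States satisfying E[¬running U ¬ready]: {n0, n1, n2, n3, n4, n6}.

{n0, n1, n2, n3, n4, n6}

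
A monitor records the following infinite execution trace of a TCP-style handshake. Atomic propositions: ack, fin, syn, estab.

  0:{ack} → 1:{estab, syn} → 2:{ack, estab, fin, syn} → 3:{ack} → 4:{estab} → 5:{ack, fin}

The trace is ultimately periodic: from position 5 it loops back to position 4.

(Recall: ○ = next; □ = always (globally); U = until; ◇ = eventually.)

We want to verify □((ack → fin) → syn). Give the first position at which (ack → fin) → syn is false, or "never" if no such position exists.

4

Check (ack → fin) → syn at each position in order: 0 ✓, 1 ✓, 2 ✓, 3 ✓.
At position 4 the labels are {estab}, so (ack → fin) → syn is false there. This is the first violation.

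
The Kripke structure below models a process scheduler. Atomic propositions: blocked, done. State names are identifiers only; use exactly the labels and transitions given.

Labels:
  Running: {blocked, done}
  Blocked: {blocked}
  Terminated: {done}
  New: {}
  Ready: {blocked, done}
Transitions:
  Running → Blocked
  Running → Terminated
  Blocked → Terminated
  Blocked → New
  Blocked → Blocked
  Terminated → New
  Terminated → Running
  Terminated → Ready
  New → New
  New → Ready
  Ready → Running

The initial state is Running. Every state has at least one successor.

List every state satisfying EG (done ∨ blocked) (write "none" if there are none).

{Running, Blocked, Terminated, Ready}

States satisfying done ∨ blocked: {Running, Blocked, Terminated, Ready}.
States satisfying EG (done ∨ blocked): {Running, Blocked, Terminated, Ready}.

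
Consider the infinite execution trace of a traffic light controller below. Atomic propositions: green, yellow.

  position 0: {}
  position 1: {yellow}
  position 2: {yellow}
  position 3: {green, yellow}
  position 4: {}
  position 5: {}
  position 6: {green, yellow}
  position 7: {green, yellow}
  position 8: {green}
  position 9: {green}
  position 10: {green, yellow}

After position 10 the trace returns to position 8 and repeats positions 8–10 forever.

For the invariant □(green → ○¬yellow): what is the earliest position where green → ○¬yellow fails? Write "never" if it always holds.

6

Check green → ○¬yellow at each position in order: 0 ✓, 1 ✓, 2 ✓, 3 ✓, 4 ✓, 5 ✓.
At position 6 the labels are {green, yellow} and the next position 7 has {green, yellow}, so green → ○¬yellow is false there. This is the first violation.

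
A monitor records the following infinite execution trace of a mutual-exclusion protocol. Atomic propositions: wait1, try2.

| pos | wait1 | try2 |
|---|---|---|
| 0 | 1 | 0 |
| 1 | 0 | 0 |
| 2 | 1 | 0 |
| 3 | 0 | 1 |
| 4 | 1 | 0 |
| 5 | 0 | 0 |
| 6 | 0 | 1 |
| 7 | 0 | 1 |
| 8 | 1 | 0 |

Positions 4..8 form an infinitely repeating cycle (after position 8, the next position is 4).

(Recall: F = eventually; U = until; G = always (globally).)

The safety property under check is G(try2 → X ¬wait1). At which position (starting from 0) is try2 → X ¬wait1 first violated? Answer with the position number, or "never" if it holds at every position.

3

Check try2 → X ¬wait1 at each position in order: 0 ✓, 1 ✓, 2 ✓.
At position 3 the labels are {try2} and the next position 4 has {wait1}, so try2 → X ¬wait1 is false there. This is the first violation.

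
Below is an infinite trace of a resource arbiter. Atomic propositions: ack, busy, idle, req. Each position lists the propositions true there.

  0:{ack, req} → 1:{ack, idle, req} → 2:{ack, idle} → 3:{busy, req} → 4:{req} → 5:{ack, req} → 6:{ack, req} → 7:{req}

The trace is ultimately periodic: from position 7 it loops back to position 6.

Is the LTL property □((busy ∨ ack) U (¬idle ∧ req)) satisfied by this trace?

(busy ∨ ack) U (¬idle ∧ req) holds at every position 0..7, and those are all positions ever visited, so □((busy ∨ ack) U (¬idle ∧ req)) holds.

Yes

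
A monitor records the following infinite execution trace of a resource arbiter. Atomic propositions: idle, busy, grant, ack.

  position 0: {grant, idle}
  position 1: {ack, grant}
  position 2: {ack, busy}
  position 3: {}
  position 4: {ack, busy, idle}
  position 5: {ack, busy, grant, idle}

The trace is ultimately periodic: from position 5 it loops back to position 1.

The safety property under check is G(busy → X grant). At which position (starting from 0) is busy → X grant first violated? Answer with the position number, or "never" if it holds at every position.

Check busy → X grant at each position in order: 0 ✓, 1 ✓.
At position 2 the labels are {ack, busy} and the next position 3 has {}, so busy → X grant is false there. This is the first violation.

2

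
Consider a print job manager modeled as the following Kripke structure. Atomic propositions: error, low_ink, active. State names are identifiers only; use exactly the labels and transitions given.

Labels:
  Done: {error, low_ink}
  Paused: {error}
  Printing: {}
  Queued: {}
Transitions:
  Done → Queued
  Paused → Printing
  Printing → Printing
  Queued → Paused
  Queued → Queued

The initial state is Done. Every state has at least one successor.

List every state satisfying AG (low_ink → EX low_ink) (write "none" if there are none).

States satisfying low_ink → EX low_ink: {Paused, Printing, Queued}.
States satisfying AG (low_ink → EX low_ink): {Paused, Printing, Queued}.

{Paused, Printing, Queued}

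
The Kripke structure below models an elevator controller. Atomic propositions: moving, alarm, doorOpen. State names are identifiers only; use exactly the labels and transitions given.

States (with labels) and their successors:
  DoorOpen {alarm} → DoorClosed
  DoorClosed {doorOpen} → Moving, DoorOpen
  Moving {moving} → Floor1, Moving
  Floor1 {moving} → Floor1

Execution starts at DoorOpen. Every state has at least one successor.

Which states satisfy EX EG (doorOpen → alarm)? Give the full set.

{DoorClosed, Moving, Floor1}

States satisfying EG (doorOpen → alarm): {Moving, Floor1}.
States satisfying EX EG (doorOpen → alarm): {DoorClosed, Moving, Floor1}.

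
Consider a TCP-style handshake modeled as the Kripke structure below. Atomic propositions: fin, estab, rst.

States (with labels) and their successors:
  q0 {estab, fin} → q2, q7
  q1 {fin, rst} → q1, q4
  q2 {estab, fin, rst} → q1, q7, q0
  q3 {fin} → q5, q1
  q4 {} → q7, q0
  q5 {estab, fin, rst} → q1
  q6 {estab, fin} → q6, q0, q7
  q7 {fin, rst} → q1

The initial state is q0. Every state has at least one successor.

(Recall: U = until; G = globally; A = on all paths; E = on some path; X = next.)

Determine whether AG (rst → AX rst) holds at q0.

No

States satisfying rst → AX rst: {q0, q3, q4, q5, q6, q7}.
States satisfying AG (rst → AX rst): ∅.
q1 is reachable from q0 and violates rst → AX rst, so AG fails at q0.
q0 ∉ Sat(AG (rst → AX rst)).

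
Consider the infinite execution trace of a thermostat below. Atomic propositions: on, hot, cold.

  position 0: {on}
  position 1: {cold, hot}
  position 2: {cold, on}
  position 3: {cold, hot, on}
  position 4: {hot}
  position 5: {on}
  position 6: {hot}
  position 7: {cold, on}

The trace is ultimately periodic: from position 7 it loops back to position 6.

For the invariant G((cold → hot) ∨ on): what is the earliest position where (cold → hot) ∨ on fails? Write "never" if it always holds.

never

(cold → hot) ∨ on holds at every position 0..7, and those are all the positions the trace ever visits, so the invariant G((cold → hot) ∨ on) is never violated.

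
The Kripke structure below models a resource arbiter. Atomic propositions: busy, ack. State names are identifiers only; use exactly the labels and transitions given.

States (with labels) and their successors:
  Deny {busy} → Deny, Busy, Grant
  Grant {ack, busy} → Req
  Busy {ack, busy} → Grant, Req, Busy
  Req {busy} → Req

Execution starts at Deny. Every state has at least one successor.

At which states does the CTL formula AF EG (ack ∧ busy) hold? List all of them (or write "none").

{Busy}

States satisfying EG (ack ∧ busy): {Busy}.
States satisfying AF EG (ack ∧ busy): {Busy}.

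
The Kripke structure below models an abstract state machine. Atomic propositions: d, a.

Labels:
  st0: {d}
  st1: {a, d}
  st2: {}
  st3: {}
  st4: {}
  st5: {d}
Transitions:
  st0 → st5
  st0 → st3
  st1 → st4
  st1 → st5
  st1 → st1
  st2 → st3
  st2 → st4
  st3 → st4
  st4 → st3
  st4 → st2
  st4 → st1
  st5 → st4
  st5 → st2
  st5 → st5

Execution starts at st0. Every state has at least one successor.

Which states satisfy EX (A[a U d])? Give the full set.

{st0, st1, st4, st5}

States satisfying A[a U d]: {st0, st1, st5}.
States satisfying EX (A[a U d]): {st0, st1, st4, st5}.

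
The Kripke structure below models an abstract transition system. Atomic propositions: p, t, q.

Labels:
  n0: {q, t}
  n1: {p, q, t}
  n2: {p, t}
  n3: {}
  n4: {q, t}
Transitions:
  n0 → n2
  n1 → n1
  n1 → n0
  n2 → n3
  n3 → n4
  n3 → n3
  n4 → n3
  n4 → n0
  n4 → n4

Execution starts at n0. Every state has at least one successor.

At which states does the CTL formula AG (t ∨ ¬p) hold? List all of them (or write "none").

States satisfying t ∨ ¬p: {n0, n1, n2, n3, n4}.
States satisfying AG (t ∨ ¬p): {n0, n1, n2, n3, n4}.

{n0, n1, n2, n3, n4}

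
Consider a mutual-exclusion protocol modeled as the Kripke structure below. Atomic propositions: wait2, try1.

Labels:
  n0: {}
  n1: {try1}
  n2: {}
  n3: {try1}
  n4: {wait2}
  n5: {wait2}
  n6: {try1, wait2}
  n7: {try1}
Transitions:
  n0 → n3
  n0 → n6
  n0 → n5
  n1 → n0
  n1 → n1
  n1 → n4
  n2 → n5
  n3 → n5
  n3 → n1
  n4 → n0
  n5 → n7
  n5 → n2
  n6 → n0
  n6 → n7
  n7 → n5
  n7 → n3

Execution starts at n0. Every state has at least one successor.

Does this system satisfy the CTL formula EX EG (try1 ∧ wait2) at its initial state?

Does not hold

States satisfying EG (try1 ∧ wait2): ∅.
States satisfying EX EG (try1 ∧ wait2): ∅.
No suitable path/successor from n0 witnesses the formula.
n0 ∉ Sat(EX EG (try1 ∧ wait2)).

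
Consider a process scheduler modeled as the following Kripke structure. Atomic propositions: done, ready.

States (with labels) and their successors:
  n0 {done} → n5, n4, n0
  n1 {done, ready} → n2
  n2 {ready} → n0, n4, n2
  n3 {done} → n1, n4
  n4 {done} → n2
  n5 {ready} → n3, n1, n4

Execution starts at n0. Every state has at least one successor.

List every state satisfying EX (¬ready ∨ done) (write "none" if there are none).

{n0, n2, n3, n5}

States satisfying ¬ready ∨ done: {n0, n1, n3, n4}.
States satisfying EX (¬ready ∨ done): {n0, n2, n3, n5}.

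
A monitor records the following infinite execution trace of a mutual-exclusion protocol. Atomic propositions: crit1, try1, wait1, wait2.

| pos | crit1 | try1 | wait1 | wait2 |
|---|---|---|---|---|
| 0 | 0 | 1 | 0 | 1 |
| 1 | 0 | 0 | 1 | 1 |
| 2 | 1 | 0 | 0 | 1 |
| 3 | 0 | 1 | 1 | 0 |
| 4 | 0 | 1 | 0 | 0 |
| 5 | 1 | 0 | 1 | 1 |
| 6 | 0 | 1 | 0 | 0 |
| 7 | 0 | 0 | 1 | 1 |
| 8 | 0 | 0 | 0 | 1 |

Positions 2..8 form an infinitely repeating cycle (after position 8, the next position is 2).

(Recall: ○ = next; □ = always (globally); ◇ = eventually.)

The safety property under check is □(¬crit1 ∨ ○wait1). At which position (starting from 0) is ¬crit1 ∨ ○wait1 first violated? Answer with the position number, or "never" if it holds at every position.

5

Check ¬crit1 ∨ ○wait1 at each position in order: 0 ✓, 1 ✓, 2 ✓, 3 ✓, 4 ✓.
At position 5 the labels are {crit1, wait1, wait2} and the next position 6 has {try1}, so ¬crit1 ∨ ○wait1 is false there. This is the first violation.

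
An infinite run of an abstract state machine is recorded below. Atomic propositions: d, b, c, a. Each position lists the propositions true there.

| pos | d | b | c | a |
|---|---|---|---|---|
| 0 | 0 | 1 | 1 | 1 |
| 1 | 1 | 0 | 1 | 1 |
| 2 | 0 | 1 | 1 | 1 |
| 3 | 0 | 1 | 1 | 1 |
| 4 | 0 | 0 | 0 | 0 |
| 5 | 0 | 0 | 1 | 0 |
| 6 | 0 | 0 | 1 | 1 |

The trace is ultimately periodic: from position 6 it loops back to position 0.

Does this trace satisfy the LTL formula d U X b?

Walking from position 0: at position 0, X b has not yet held and d fails, so d U X b is false.

Does not hold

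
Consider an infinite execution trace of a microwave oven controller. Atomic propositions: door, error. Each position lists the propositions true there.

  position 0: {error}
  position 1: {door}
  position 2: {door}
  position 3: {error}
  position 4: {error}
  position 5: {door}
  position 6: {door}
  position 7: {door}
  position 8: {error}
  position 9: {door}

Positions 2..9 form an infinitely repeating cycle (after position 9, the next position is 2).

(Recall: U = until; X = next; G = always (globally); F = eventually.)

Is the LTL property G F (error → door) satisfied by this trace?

F (error → door) holds at every position 0..9, and those are all positions ever visited, so G F (error → door) holds.

Yes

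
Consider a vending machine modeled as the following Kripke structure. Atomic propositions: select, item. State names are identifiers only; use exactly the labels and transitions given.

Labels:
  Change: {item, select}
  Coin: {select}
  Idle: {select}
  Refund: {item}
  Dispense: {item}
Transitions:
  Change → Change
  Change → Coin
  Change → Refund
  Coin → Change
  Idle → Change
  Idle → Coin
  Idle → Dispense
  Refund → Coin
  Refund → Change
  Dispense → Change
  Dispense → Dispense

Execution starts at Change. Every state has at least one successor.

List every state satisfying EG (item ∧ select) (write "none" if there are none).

{Change}

States satisfying item ∧ select: {Change}.
States satisfying EG (item ∧ select): {Change}.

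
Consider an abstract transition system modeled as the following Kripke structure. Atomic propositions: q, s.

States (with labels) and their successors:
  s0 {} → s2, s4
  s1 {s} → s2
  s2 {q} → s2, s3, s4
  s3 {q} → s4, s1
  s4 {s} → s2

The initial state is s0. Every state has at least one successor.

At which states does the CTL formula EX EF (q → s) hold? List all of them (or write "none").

States satisfying EF (q → s): {s0, s1, s2, s3, s4}.
States satisfying EX EF (q → s): {s0, s1, s2, s3, s4}.

{s0, s1, s2, s3, s4}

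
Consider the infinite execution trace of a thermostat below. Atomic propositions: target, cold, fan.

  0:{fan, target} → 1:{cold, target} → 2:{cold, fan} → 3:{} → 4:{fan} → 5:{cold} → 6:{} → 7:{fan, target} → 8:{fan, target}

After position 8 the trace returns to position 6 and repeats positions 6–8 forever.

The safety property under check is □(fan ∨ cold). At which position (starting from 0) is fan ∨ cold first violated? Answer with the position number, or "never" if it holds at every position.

Check fan ∨ cold at each position in order: 0 ✓, 1 ✓, 2 ✓.
At position 3 the labels are {}, so fan ∨ cold is false there. This is the first violation.

3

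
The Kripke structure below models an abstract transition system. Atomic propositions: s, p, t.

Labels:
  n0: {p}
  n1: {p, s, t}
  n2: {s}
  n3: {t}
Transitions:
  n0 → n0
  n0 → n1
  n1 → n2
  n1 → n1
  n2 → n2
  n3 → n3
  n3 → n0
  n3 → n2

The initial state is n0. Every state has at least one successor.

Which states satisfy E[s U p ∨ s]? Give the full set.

{n0, n1, n2}

States satisfying s: {n1, n2}.
States satisfying p ∨ s: {n0, n1, n2}.
States satisfying E[s U p ∨ s]: {n0, n1, n2}.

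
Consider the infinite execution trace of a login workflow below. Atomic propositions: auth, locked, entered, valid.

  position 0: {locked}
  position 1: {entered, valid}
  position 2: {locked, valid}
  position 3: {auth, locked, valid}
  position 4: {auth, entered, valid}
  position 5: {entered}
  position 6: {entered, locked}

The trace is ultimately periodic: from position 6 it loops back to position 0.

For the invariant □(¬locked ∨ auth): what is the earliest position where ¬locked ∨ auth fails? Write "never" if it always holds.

0

At position 0 the labels are {locked}, so ¬locked ∨ auth is false there. This is the first violation.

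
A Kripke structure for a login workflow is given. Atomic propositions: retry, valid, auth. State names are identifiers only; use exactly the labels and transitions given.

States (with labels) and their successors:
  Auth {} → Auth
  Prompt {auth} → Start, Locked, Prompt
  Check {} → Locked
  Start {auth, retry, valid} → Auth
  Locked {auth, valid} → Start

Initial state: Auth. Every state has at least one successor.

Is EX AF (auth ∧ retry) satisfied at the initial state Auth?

No

States satisfying AF (auth ∧ retry): {Check, Start, Locked}.
States satisfying EX AF (auth ∧ retry): {Prompt, Check, Locked}.
No suitable path/successor from Auth witnesses the formula.
Auth ∉ Sat(EX AF (auth ∧ retry)).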